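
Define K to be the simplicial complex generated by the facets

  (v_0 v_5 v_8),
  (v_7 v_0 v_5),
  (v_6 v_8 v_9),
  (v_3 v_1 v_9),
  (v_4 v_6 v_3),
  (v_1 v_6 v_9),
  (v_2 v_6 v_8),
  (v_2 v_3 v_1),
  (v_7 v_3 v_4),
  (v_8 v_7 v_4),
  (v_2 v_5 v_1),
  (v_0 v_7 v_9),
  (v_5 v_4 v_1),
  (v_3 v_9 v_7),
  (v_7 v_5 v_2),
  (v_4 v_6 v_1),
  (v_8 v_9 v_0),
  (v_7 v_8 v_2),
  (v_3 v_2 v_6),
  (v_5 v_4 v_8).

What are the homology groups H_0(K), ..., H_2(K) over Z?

Order the vertices as v_0 < v_1 < v_2 < v_3 < v_4 < v_5 < v_6 < v_7 < v_8 < v_9. Listing each simplex with vertices in this order, K has dimension 2 with simplices:

  0-simplices (10): [v_0], [v_1], [v_2], [v_3], [v_4], [v_5], [v_6], [v_7], [v_8], [v_9]
  1-simplices (30): (30 of them)
  2-simplices (20): (20 of them)

giving chain groups C_0 ≅ Z^10, C_1 ≅ Z^30, C_2 ≅ Z^20.

Boundary ∂_1: C_1 → C_0 is given by ∂[p,q] = [q] − [p]. For instance
  ∂[v_2,v_5] = [v_5] − [v_2].
This gives a 10×30 integer matrix of rank 9; reducing to Smith normal form yields diagonal entries (1,1,1,1,1,1,1,1,1).

Boundary ∂_2: C_2 → C_1 maps a triangle to the signed sum of its edges. For instance
  ∂[v_1,v_4,v_5] = [v_4,v_5] − [v_1,v_5] + [v_1,v_4],
  ∂[v_2,v_6,v_8] = [v_6,v_8] − [v_2,v_8] + [v_2,v_6].
The 30×20 boundary matrix has rank 20 and Smith normal form diag(1,1,1,1,1,1,1,1,1,1,1,1,1,1,1,1,1,1,1,2).

From H_k ≅ ker(∂_k) / im(∂_{k+1}) we obtain:

  H_0: rank C_0 − rank ∂_1 = 10 − 9 = 1, and the invariant factors of ∂_1 are all 1, so H_0 = Z.
  H_1: rank ker ∂_1 − rank ∂_2 = (30 − 9) − 20 = 1, and ∂_2 has invariant factor 2 > 1, so H_1 = Z ⊕ Z/2Z.
  H_2: rank ker ∂_2 − rank ∂_3 = (20 − 20) − 0 = 0, and there is no ∂_3, so H_2 = 0.

(K is a triangulation of the Klein bottle.)

H_0 ≅ Z,  H_1 ≅ Z ⊕ Z/2Z,  H_2 = 0.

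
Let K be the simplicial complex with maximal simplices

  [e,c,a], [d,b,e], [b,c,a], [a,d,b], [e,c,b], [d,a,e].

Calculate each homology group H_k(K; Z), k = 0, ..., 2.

H_0 ≅ Z,  H_1 = 0,  H_2 ≅ Z.

Fix the vertex order a < b < c < d < e and write every simplex with vertices in increasing order. Then dim K = 2 and the simplices of K are:

  0-simplices (5): a, b, c, d, e
  1-simplices (9): ab, ac, ad, ae, bc, bd, be, ce, de
  2-simplices (6): abc, abd, ace, ade, bce, bde

so the chain groups are C_0 ≅ Z^5, C_1 ≅ Z^9, C_2 ≅ Z^6.

The boundary map ∂_1: C_1 → C_0 sends each edge [p,q] (with p < q) to q − p.
The resulting 5×9 matrix has rank 4, and its Smith normal form has invariant factors (1,1,1,1).

Boundary ∂_2: C_2 → C_1 acts by ∂[p,q,r] = [q,r] − [p,r] + [p,q]. For instance
  ∂bde = de − be + bd,
  ∂bce = ce − be + bc.
As a 9×6 matrix over Z this has rank 5, with invariant factors (1,1,1,1,1).

Reading off H_k = ker ∂_k / im ∂_{k+1}:

  H_0: rank C_0 − rank ∂_1 = 5 − 4 = 1, and the invariant factors of ∂_1 are all 1, so H_0 = Z.
  H_1: rank ker ∂_1 − rank ∂_2 = (9 − 4) − 5 = 0, and the invariant factors of ∂_2 are all 1, so H_1 = 0.
  H_2: rank ker ∂_2 − rank ∂_3 = (6 − 5) − 0 = 1, and there is no ∂_3, so H_2 = Z.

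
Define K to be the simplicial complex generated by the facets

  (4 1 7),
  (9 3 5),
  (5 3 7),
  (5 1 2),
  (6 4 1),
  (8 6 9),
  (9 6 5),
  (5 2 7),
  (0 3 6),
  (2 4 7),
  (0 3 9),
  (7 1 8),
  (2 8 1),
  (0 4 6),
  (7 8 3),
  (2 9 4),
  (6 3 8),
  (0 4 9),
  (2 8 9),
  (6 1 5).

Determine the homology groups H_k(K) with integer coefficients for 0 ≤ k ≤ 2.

H_0 ≅ Z,  H_1 ≅ Z ⊕ Z/2,  H_2 = 0.

Take the total order 0 < 1 < 2 < 3 < 4 < 5 < 6 < 7 < 8 < 9 on the vertex set. Then K (dimension 2) consists of the simplices:

  0-simplices (10): [0], [1], [2], [3], [4], [5], [6], [7], [8], [9]
  1-simplices (30): (30 of them)
  2-simplices (20): (20 of them)

Hence C_0 ≅ Z^10, C_1 ≅ Z^30, C_2 ≅ Z^20.

∂_1: C_1 → C_0 is given by ∂[p,q] = [q] − [p].
As a 10×30 matrix over Z this has rank 9, with invariant factors (1,1,1,1,1,1,1,1,1).

Boundary ∂_2: C_2 → C_1 sends each 2-simplex [p,q,r] to [q,r] − [p,r] + [p,q]. For instance
  ∂[2,5,7] = [5,7] − [2,7] + [2,5],
  ∂[2,8,9] = [8,9] − [2,9] + [2,8].
The 30×20 boundary matrix has rank 20 and Smith normal form diag(1,1,1,1,1,1,1,1,1,1,1,1,1,1,1,1,1,1,1,2).

Now H_k = ker ∂_k / im ∂_{k+1}, so:

  H_0: rank C_0 − rank ∂_1 = 10 − 9 = 1, and the invariant factors of ∂_1 are all 1, so H_0 ≅ Z.
  H_1: rank ker ∂_1 − rank ∂_2 = (30 − 9) − 20 = 1, and ∂_2 has invariant factor 2 > 1, so H_1 ≅ Z ⊕ Z/2.
  H_2: rank ker ∂_2 − rank ∂_3 = (20 − 20) − 0 = 0, and there is no ∂_3, so H_2 ≅ 0.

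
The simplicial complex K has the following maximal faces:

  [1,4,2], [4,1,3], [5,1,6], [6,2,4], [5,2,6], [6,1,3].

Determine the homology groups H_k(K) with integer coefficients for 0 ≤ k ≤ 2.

H_0 = Z,  H_1 = Z,  H_2 = 0.

We work with the vertex ordering 1 < 2 < 3 < 4 < 5 < 6. The simplices of K, each written with vertices in increasing order, are:

  0-simplices (6): [1], [2], [3], [4], [5], [6]
  1-simplices (12): [1,2], [1,3], [1,4], [1,5], [1,6], [2,4], [2,5], [2,6], [3,4], [3,6], [4,6], [5,6]
  2-simplices (6): [1,2,4], [1,3,4], [1,3,6], [1,5,6], [2,4,6], [2,5,6]

giving chain groups C_0 ≅ Z^6, C_1 ≅ Z^12, C_2 ≅ Z^6.

Boundary ∂_1: C_1 → C_0 maps an edge to its endpoints' difference, ∂[p,q] = q − p.
This gives a 6×12 integer matrix of rank 5; reducing to Smith normal form yields diagonal entries (1,1,1,1,1).

Boundary ∂_2: C_2 → C_1 sends each 2-simplex [p,q,r] to [q,r] − [p,r] + [p,q]. For instance
  ∂[2,4,6] = [4,6] − [2,6] + [2,4],
  ∂[1,3,6] = [3,6] − [1,6] + [1,3].
As a 12×6 matrix over Z this has rank 6, with invariant factors (1,1,1,1,1,1).

Computing H_k = (kernel of ∂_k) / (image of ∂_{k+1}):

  H_0: rank C_0 − rank ∂_1 = 6 − 5 = 1, and the invariant factors of ∂_1 are all 1, so H_0 ≅ Z.
  H_1: rank ker ∂_1 − rank ∂_2 = (12 − 5) − 6 = 1, and the invariant factors of ∂_2 are all 1, so H_1 ≅ Z.
  H_2: rank ker ∂_2 − rank ∂_3 = (6 − 6) − 0 = 0, and there is no ∂_3, so H_2 ≅ 0.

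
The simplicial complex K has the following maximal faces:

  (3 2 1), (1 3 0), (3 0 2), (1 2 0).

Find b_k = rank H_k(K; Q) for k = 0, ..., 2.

b_0 = 1, b_1 = 0, b_2 = 1.

Fix the vertex order 0 < 1 < 2 < 3 and write every simplex with vertices in increasing order. Then dim K = 2 and the simplices of K are:

  0-simplices (4): [0], [1], [2], [3]
  1-simplices (6): [0,1], [0,2], [0,3], [1,2], [1,3], [2,3]
  2-simplices (4): [0,1,2], [0,1,3], [0,2,3], [1,2,3]

Hence C_0 ≅ Z^4, C_1 ≅ Z^6, C_2 ≅ Z^4.

The boundary map ∂_1: C_1 → C_0 sends each edge [p,q] (with p < q) to q − p.
As a 4×6 matrix over Z this has rank 3, with invariant factors (1,1,1).

Boundary ∂_2: C_2 → C_1 sends each 2-simplex [p,q,r] to [q,r] − [p,r] + [p,q]. For instance
  ∂[1,2,3] = [2,3] − [1,3] + [1,2],
  ∂[0,2,3] = [2,3] − [0,3] + [0,2].
This gives a 6×4 integer matrix of rank 3; reducing to Smith normal form yields diagonal entries (1,1,1).

From H_k ≅ ker(∂_k) / im(∂_{k+1}) we obtain:

  H_0: rank C_0 − rank ∂_1 = 4 − 3 = 1, and the invariant factors of ∂_1 are all 1, so H_0 ≅ Z.
  H_1: rank ker ∂_1 − rank ∂_2 = (6 − 3) − 3 = 0, and the invariant factors of ∂_2 are all 1, so H_1 ≅ 0.
  H_2: rank ker ∂_2 − rank ∂_3 = (4 − 3) − 0 = 1, and there is no ∂_3, so H_2 ≅ Z.

(K is a triangulation of the 2-sphere S^2.)

Hence the Betti numbers are b_0 = 1, b_1 = 0, b_2 = 1.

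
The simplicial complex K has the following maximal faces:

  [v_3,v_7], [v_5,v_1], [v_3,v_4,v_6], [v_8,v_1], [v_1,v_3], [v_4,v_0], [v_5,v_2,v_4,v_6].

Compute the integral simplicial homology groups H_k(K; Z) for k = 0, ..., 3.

H_0 ≅ Z,  H_1 ≅ Z,  H_2 = 0,  H_3 = 0.

Order the vertices as v_0 < v_1 < v_2 < v_3 < v_4 < v_5 < v_6 < v_7 < v_8. Listing each simplex with vertices in this order, K has dimension 3 with simplices:

  0-simplices (9): [v_0], [v_1], [v_2], [v_3], [v_4], [v_5], [v_6], [v_7], [v_8]
  1-simplices (13): [v_0,v_4], [v_1,v_3], [v_1,v_5], [v_1,v_8], [v_2,v_4], [v_2,v_5], [v_2,v_6], [v_3,v_4], [v_3,v_6], [v_3,v_7], [v_4,v_5], [v_4,v_6], [v_5,v_6]
  2-simplices (5): [v_2,v_4,v_5], [v_2,v_4,v_6], [v_2,v_5,v_6], [v_3,v_4,v_6], [v_4,v_5,v_6]
  3-simplices (1): [v_2,v_4,v_5,v_6]

so the chain groups are C_0 ≅ Z^9, C_1 ≅ Z^13, C_2 ≅ Z^5, C_3 ≅ Z^1.

∂_1: C_1 → C_0 sends each edge [p,q] (with p < q) to q − p. For instance
  ∂[v_4,v_6] = [v_6] − [v_4].
The 9×13 boundary matrix has rank 8 and Smith normal form diag(1,1,1,1,1,1,1,1).

The boundary map ∂_2: C_2 → C_1 maps a triangle to the signed sum of its edges. For instance
  ∂[v_2,v_4,v_5] = [v_4,v_5] − [v_2,v_5] + [v_2,v_4],
  ∂[v_4,v_5,v_6] = [v_5,v_6] − [v_4,v_6] + [v_4,v_5].
This gives a 13×5 integer matrix of rank 4; reducing to Smith normal form yields diagonal entries (1,1,1,1).

The boundary map ∂_3: C_3 → C_2 sends each 3-simplex σ to the alternating sum Σ_i (−1)^i (σ with its i-th vertex removed). For instance
  ∂[v_2,v_4,v_5,v_6] = [v_4,v_5,v_6] − [v_2,v_5,v_6] + [v_2,v_4,v_6] − [v_2,v_4,v_5].
As a 5×1 matrix over Z this has rank 1, with invariant factors (1).

From H_k ≅ ker(∂_k) / im(∂_{k+1}) we obtain:

  H_0: rank C_0 − rank ∂_1 = 9 − 8 = 1, and the invariant factors of ∂_1 are all 1, so H_0 ≅ Z.
  H_1: rank ker ∂_1 − rank ∂_2 = (13 − 8) − 4 = 1, and the invariant factors of ∂_2 are all 1, so H_1 ≅ Z.
  H_2: rank ker ∂_2 − rank ∂_3 = (5 − 4) − 1 = 0, and the invariant factors of ∂_3 are all 1, so H_2 ≅ 0.
  H_3: rank ker ∂_3 − rank ∂_4 = (1 − 1) − 0 = 0, and there is no ∂_4, so H_3 ≅ 0.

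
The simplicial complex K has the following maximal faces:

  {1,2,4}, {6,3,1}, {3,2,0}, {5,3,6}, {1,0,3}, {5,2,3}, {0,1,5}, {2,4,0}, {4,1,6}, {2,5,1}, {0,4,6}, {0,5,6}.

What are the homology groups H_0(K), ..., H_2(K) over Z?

Fix the vertex order 0 < 1 < 2 < 3 < 4 < 5 < 6 and write every simplex with vertices in increasing order. Then dim K = 2 and the simplices of K are:

  0-simplices (7): [0], [1], [2], [3], [4], [5], [6]
  1-simplices (18): [0,1], [0,2], [0,3], [0,4], [0,5], [0,6], [1,2], [1,3], [1,4], [1,5], [1,6], [2,3], [2,4], [2,5], [3,5], [3,6], [4,6], [5,6]
  2-simplices (12): [0,1,3], [0,1,5], [0,2,3], [0,2,4], [0,4,6], [0,5,6], [1,2,4], [1,2,5], [1,3,6], [1,4,6], [2,3,5], [3,5,6]

Hence C_0 ≅ Z^7, C_1 ≅ Z^18, C_2 ≅ Z^12.

Boundary ∂_1: C_1 → C_0 sends each edge [p,q] (with p < q) to q − p. For instance
  ∂[2,4] = [4] − [2].
As a 7×18 matrix over Z this has rank 6, with invariant factors (1,1,1,1,1,1).

The boundary map ∂_2: C_2 → C_1 acts by ∂[p,q,r] = [q,r] − [p,r] + [p,q]. For instance
  ∂[0,2,3] = [2,3] − [0,3] + [0,2],
  ∂[0,5,6] = [5,6] − [0,6] + [0,5].
The resulting 18×12 matrix has rank 12, and its Smith normal form has invariant factors (1,1,1,1,1,1,1,1,1,1,1,2).

Now H_k = ker ∂_k / im ∂_{k+1}, so:

  H_0: rank C_0 − rank ∂_1 = 7 − 6 = 1, and the invariant factors of ∂_1 are all 1, so H_0 = Z.
  H_1: rank ker ∂_1 − rank ∂_2 = (18 − 6) − 12 = 0, and ∂_2 has invariant factor 2 > 1, so H_1 = Z/2.
  H_2: rank ker ∂_2 − rank ∂_3 = (12 − 12) − 0 = 0, and there is no ∂_3, so H_2 = 0.

H_0 = Z,  H_1 = Z/2,  H_2 = 0.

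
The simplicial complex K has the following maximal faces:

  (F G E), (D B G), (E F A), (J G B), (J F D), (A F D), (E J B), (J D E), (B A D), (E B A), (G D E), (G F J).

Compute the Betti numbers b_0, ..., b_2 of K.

b_0 = 1, b_1 = 0, b_2 = 0.

Take the total order A < B < D < E < F < G < J on the vertex set. Then K (dimension 2) consists of the simplices:

  0-simplices (7): A, B, D, E, F, G, J
  1-simplices (18): AB, AD, AE, AF, BD, BE, BG, BJ, DE, DF, DG, DJ, EF, EG, EJ, FG, FJ, GJ
  2-simplices (12): ABD, ABE, ADF, AEF, BDG, BEJ, BGJ, DEG, DEJ, DFJ, EFG, FGJ

Hence C_0 ≅ Z^7, C_1 ≅ Z^18, C_2 ≅ Z^12.

Boundary ∂_1: C_1 → C_0 sends each edge [p,q] (with p < q) to q − p.
The 7×18 boundary matrix has rank 6 and Smith normal form diag(1,1,1,1,1,1).

The boundary map ∂_2: C_2 → C_1 acts by ∂[p,q,r] = [q,r] − [p,r] + [p,q]. For instance
  ∂ABE = BE − AE + AB,
  ∂BGJ = GJ − BJ + BG.
The resulting 18×12 matrix has rank 12, and its Smith normal form has invariant factors (1,1,1,1,1,1,1,1,1,1,1,2).

Computing H_k = (kernel of ∂_k) / (image of ∂_{k+1}):

  H_0: rank C_0 − rank ∂_1 = 7 − 6 = 1, and the invariant factors of ∂_1 are all 1, so H_0 ≅ Z.
  H_1: rank ker ∂_1 − rank ∂_2 = (18 − 6) − 12 = 0, and ∂_2 has invariant factor 2 > 1, so H_1 ≅ Z/2.
  H_2: rank ker ∂_2 − rank ∂_3 = (12 − 12) − 0 = 0, and there is no ∂_3, so H_2 ≅ 0.

Hence the Betti numbers are b_0 = 1, b_1 = 0, b_2 = 0.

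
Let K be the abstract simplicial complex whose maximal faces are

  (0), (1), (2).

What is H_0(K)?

Order the vertices as 0 < 1 < 2. Listing each simplex with vertices in this order, K has dimension 0 with simplices:

  0-simplices (3): [0], [1], [2]

giving chain groups C_0 ≅ Z^3.

Now H_k = ker ∂_k / im ∂_{k+1}, so:

  H_0: rank C_0 − rank ∂_1 = 3 − 0 = 3, and there is no ∂_1, so H_0 = Z^3.

H_0 = Z^3.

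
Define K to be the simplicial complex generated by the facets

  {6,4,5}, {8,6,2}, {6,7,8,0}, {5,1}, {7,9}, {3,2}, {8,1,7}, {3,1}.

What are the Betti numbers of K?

b_0 = 1, b_1 = 2, b_2 = 0, b_3 = 0.

Take the total order 0 < 1 < 2 < 3 < 4 < 5 < 6 < 7 < 8 < 9 on the vertex set. Then K (dimension 3) consists of the simplices:

  0-simplices (10): [0], [1], [2], [3], [4], [5], [6], [7], [8], [9]
  1-simplices (17): [0,6], [0,7], [0,8], [1,3], [1,5], [1,7], [1,8], [2,3], [2,6], [2,8], [4,5], [4,6], [5,6], [6,7], [6,8], [7,8], [7,9]
  2-simplices (7): [0,6,7], [0,6,8], [0,7,8], [1,7,8], [2,6,8], [4,5,6], [6,7,8]
  3-simplices (1): [0,6,7,8]

so the chain groups are C_0 ≅ Z^10, C_1 ≅ Z^17, C_2 ≅ Z^7, C_3 ≅ Z^1.

The boundary map ∂_1: C_1 → C_0 sends each edge [p,q] (with p < q) to q − p.
This gives a 10×17 integer matrix of rank 9; reducing to Smith normal form yields diagonal entries (1,1,1,1,1,1,1,1,1).

∂_2: C_2 → C_1 maps a triangle to the signed sum of its edges. For instance
  ∂[0,6,7] = [6,7] − [0,7] + [0,6],
  ∂[6,7,8] = [7,8] − [6,8] + [6,7].
This gives a 17×7 integer matrix of rank 6; reducing to Smith normal form yields diagonal entries (1,1,1,1,1,1).

The boundary map ∂_3: C_3 → C_2 sends each 3-simplex σ to the alternating sum Σ_i (−1)^i (σ with its i-th vertex removed). For instance
  ∂[0,6,7,8] = [6,7,8] − [0,7,8] + [0,6,8] − [0,6,7].
This gives a 7×1 integer matrix of rank 1; reducing to Smith normal form yields diagonal entries (1).

Computing H_k = (kernel of ∂_k) / (image of ∂_{k+1}):

  H_0: rank C_0 − rank ∂_1 = 10 − 9 = 1, and the invariant factors of ∂_1 are all 1, so H_0 ≅ Z.
  H_1: rank ker ∂_1 − rank ∂_2 = (17 − 9) − 6 = 2, and the invariant factors of ∂_2 are all 1, so H_1 ≅ Z^2.
  H_2: rank ker ∂_2 − rank ∂_3 = (7 − 6) − 1 = 0, and the invariant factors of ∂_3 are all 1, so H_2 ≅ 0.
  H_3: rank ker ∂_3 − rank ∂_4 = (1 − 1) − 0 = 0, and there is no ∂_4, so H_3 ≅ 0.

As a check, the Euler characteristic is 10 − 17 + 7 − 1 = -1, which agrees with 1 − 2 + 0 − 0 = -1.

Hence the Betti numbers are b_0 = 1, b_1 = 2, b_2 = 0, b_3 = 0.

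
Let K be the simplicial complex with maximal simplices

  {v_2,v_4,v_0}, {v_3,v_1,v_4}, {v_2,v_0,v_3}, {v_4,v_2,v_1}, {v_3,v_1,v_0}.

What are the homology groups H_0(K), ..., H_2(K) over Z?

Take the total order v_0 < v_1 < v_2 < v_3 < v_4 on the vertex set. Then K (dimension 2) consists of the simplices:

  0-simplices (5): [v_0], [v_1], [v_2], [v_3], [v_4]
  1-simplices (10): [v_0,v_1], [v_0,v_2], [v_0,v_3], [v_0,v_4], [v_1,v_2], [v_1,v_3], [v_1,v_4], [v_2,v_3], [v_2,v_4], [v_3,v_4]
  2-simplices (5): [v_0,v_1,v_3], [v_0,v_2,v_3], [v_0,v_2,v_4], [v_1,v_2,v_4], [v_1,v_3,v_4]

giving chain groups C_0 ≅ Z^5, C_1 ≅ Z^10, C_2 ≅ Z^5.

The boundary map ∂_1: C_1 → C_0 sends each edge [p,q] (with p < q) to q − p.
The 5×10 boundary matrix has rank 4 and Smith normal form diag(1,1,1,1).

Boundary ∂_2: C_2 → C_1 acts by ∂[p,q,r] = [q,r] − [p,r] + [p,q]. For instance
  ∂[v_0,v_2,v_3] = [v_2,v_3] − [v_0,v_3] + [v_0,v_2],
  ∂[v_1,v_2,v_4] = [v_2,v_4] − [v_1,v_4] + [v_1,v_2].
The resulting 10×5 matrix has rank 5, and its Smith normal form has invariant factors (1,1,1,1,1).

Now H_k = ker ∂_k / im ∂_{k+1}, so:

  H_0: rank C_0 − rank ∂_1 = 5 − 4 = 1, and the invariant factors of ∂_1 are all 1, so H_0 = Z.
  H_1: rank ker ∂_1 − rank ∂_2 = (10 − 4) − 5 = 1, and the invariant factors of ∂_2 are all 1, so H_1 = Z.
  H_2: rank ker ∂_2 − rank ∂_3 = (5 − 5) − 0 = 0, and there is no ∂_3, so H_2 = 0.

As a check, the Euler characteristic is 5 − 10 + 5 = 0, which agrees with 1 − 1 + 0 = 0.

H_0 = Z,  H_1 = Z,  H_2 = 0.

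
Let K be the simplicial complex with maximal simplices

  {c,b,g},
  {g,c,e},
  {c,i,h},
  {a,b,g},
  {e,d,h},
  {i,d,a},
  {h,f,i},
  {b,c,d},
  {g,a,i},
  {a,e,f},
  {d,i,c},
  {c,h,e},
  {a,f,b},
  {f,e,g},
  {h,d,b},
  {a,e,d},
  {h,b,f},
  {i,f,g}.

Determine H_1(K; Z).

Take the total order a < b < c < d < e < f < g < h < i on the vertex set. Then K (dimension 2) consists of the simplices:

  0-simplices (9): a, b, c, d, e, f, g, h, i
  1-simplices (27): ab, ad, ae, af, ag, ai, bc, bd, bf, bg, bh, cd, ce, cg, ch, ci, de, dh, di, ef, eg, eh, fg, fh, fi, gi, hi
  2-simplices (18): abf, abg, ade, adi, aef, agi, bcd, bcg, bdh, bfh, cdi, ceg, ceh, chi, deh, efg, fgi, fhi

Hence C_0 ≅ Z^9, C_1 ≅ Z^27, C_2 ≅ Z^18.

The boundary map ∂_1: C_1 → C_0 is given by ∂[p,q] = [q] − [p].
This gives a 9×27 integer matrix of rank 8; reducing to Smith normal form yields diagonal entries (1,1,1,1,1,1,1,1).

Boundary ∂_2: C_2 → C_1 sends each 2-simplex [p,q,r] to [q,r] − [p,r] + [p,q]. For instance
  ∂bdh = dh − bh + bd,
  ∂chi = hi − ci + ch.
The resulting 27×18 matrix has rank 18, and its Smith normal form has invariant factors (1,1,1,1,1,1,1,1,1,1,1,1,1,1,1,1,1,2).

From H_k ≅ ker(∂_k) / im(∂_{k+1}) we obtain:

  H_1: rank ker ∂_1 − rank ∂_2 = (27 − 8) − 18 = 1, and ∂_2 has invariant factor 2 > 1, so H_1 ≅ Z ⊕ Z/2.

H_1 ≅ Z ⊕ Z/2.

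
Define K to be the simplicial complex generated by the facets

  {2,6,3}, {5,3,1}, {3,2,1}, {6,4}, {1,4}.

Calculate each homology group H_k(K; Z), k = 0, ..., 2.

H_0 ≅ Z,  H_1 ≅ Z,  H_2 = 0.

We work with the vertex ordering 1 < 2 < 3 < 4 < 5 < 6. The simplices of K, each written with vertices in increasing order, are:

  0-simplices (6): [1], [2], [3], [4], [5], [6]
  1-simplices (9): [1,2], [1,3], [1,4], [1,5], [2,3], [2,6], [3,5], [3,6], [4,6]
  2-simplices (3): [1,2,3], [1,3,5], [2,3,6]

giving chain groups C_0 ≅ Z^6, C_1 ≅ Z^9, C_2 ≅ Z^3.

∂_1: C_1 → C_0 maps an edge to its endpoints' difference, ∂[p,q] = q − p.
This gives a 6×9 integer matrix of rank 5; reducing to Smith normal form yields diagonal entries (1,1,1,1,1).

Boundary ∂_2: C_2 → C_1 acts by ∂[p,q,r] = [q,r] − [p,r] + [p,q]. For instance
  ∂[1,3,5] = [3,5] − [1,5] + [1,3],
  ∂[1,2,3] = [2,3] − [1,3] + [1,2].
This gives a 9×3 integer matrix of rank 3; reducing to Smith normal form yields diagonal entries (1,1,1).

Reading off H_k = ker ∂_k / im ∂_{k+1}:

  H_0: rank C_0 − rank ∂_1 = 6 − 5 = 1, and the invariant factors of ∂_1 are all 1, so H_0 = Z.
  H_1: rank ker ∂_1 − rank ∂_2 = (9 − 5) − 3 = 1, and the invariant factors of ∂_2 are all 1, so H_1 = Z.
  H_2: rank ker ∂_2 − rank ∂_3 = (3 − 3) − 0 = 0, and there is no ∂_3, so H_2 = 0.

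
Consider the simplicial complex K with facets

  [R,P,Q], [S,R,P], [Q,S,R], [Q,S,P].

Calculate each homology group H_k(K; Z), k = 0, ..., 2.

H_0 ≅ Z,  H_1 = 0,  H_2 ≅ Z.

Take the total order P < Q < R < S on the vertex set. Then K (dimension 2) consists of the simplices:

  0-simplices (4): P, Q, R, S
  1-simplices (6): PQ, PR, PS, QR, QS, RS
  2-simplices (4): PQR, PQS, PRS, QRS

Hence C_0 ≅ Z^4, C_1 ≅ Z^6, C_2 ≅ Z^4.

∂_1: C_1 → C_0 maps an edge to its endpoints' difference, ∂[p,q] = q − p.
As a 4×6 matrix over Z this has rank 3, with invariant factors (1,1,1).

The boundary map ∂_2: C_2 → C_1 maps a triangle to the signed sum of its edges. For instance
  ∂PQS = QS − PS + PQ,
  ∂QRS = RS − QS + QR.
This gives a 6×4 integer matrix of rank 3; reducing to Smith normal form yields diagonal entries (1,1,1).

Now H_k = ker ∂_k / im ∂_{k+1}, so:

  H_0: rank C_0 − rank ∂_1 = 4 − 3 = 1, and the invariant factors of ∂_1 are all 1, so H_0 ≅ Z.
  H_1: rank ker ∂_1 − rank ∂_2 = (6 − 3) − 3 = 0, and the invariant factors of ∂_2 are all 1, so H_1 ≅ 0.
  H_2: rank ker ∂_2 − rank ∂_3 = (4 − 3) − 0 = 1, and there is no ∂_3, so H_2 ≅ Z.

As a check, the Euler characteristic is 4 − 6 + 4 = 2, which agrees with 1 − 0 + 1 = 2.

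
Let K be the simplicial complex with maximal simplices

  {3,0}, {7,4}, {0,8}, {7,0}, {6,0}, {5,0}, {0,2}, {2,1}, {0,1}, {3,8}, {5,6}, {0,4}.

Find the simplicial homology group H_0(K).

Fix the vertex order 0 < 1 < 2 < 3 < 4 < 5 < 6 < 7 < 8 and write every simplex with vertices in increasing order. Then dim K = 1 and the simplices of K are:

  0-simplices (9): [0], [1], [2], [3], [4], [5], [6], [7], [8]
  1-simplices (12): [0,1], [0,2], [0,3], [0,4], [0,5], [0,6], [0,7], [0,8], [1,2], [3,8], [4,7], [5,6]

Hence C_0 ≅ Z^9, C_1 ≅ Z^12.

∂_1: C_1 → C_0 sends each edge [p,q] (with p < q) to q − p. For instance
  ∂[3,8] = [8] − [3].
The resulting 9×12 matrix has rank 8, and its Smith normal form has invariant factors (1,1,1,1,1,1,1,1).

Now H_k = ker ∂_k / im ∂_{k+1}, so:

  H_0: rank C_0 − rank ∂_1 = 9 − 8 = 1, and the invariant factors of ∂_1 are all 1, so H_0 ≅ Z.

H_0 = Z.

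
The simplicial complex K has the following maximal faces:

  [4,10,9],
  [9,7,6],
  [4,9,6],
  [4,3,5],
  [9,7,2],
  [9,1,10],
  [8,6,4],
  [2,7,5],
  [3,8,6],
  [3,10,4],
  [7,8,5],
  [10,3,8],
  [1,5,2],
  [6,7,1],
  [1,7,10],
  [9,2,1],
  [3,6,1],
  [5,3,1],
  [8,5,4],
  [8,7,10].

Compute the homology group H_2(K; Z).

Fix the vertex order 1 < 2 < 3 < 4 < 5 < 6 < 7 < 8 < 9 < 10 and write every simplex with vertices in increasing order. Then dim K = 2 and the simplices of K are:

  0-simplices (10): [1], [2], [3], [4], [5], [6], [7], [8], [9], [10]
  1-simplices (30): (30 of them)
  2-simplices (20): (20 of them)

giving chain groups C_0 ≅ Z^10, C_1 ≅ Z^30, C_2 ≅ Z^20.

Boundary ∂_1: C_1 → C_0 is given by ∂[p,q] = [q] − [p].
As a 10×30 matrix over Z this has rank 9, with invariant factors (1,1,1,1,1,1,1,1,1).

∂_2: C_2 → C_1 maps a triangle to the signed sum of its edges. For instance
  ∂[2,7,9] = [7,9] − [2,9] + [2,7],
  ∂[1,6,7] = [6,7] − [1,7] + [1,6].
As a 30×20 matrix over Z this has rank 20, with invariant factors (1,1,1,1,1,1,1,1,1,1,1,1,1,1,1,1,1,1,1,2).

Reading off H_k = ker ∂_k / im ∂_{k+1}:

  H_2: rank ker ∂_2 − rank ∂_3 = (20 − 20) − 0 = 0, and there is no ∂_3, so H_2 ≅ 0.

H_2 = 0.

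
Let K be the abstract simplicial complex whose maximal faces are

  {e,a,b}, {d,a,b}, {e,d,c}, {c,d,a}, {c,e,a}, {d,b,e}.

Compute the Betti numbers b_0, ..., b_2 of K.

b_0 = 1, b_1 = 0, b_2 = 1.

We work with the vertex ordering a < b < c < d < e. The simplices of K, each written with vertices in increasing order, are:

  0-simplices (5): a, b, c, d, e
  1-simplices (9): ab, ac, ad, ae, bd, be, cd, ce, de
  2-simplices (6): abd, abe, acd, ace, bde, cde

Hence C_0 ≅ Z^5, C_1 ≅ Z^9, C_2 ≅ Z^6.

∂_1: C_1 → C_0 is given by ∂[p,q] = [q] − [p].
The 5×9 boundary matrix has rank 4 and Smith normal form diag(1,1,1,1).

∂_2: C_2 → C_1 acts by ∂[p,q,r] = [q,r] − [p,r] + [p,q]. For instance
  ∂abe = be − ae + ab,
  ∂abd = bd − ad + ab.
This gives a 9×6 integer matrix of rank 5; reducing to Smith normal form yields diagonal entries (1,1,1,1,1).

Now H_k = ker ∂_k / im ∂_{k+1}, so:

  H_0: rank C_0 − rank ∂_1 = 5 − 4 = 1, and the invariant factors of ∂_1 are all 1, so H_0 ≅ Z.
  H_1: rank ker ∂_1 − rank ∂_2 = (9 − 4) − 5 = 0, and the invariant factors of ∂_2 are all 1, so H_1 ≅ 0.
  H_2: rank ker ∂_2 − rank ∂_3 = (6 − 5) − 0 = 1, and there is no ∂_3, so H_2 ≅ Z.

As a check, the Euler characteristic is 5 − 9 + 6 = 2, which agrees with 1 − 0 + 1 = 2.

Hence the Betti numbers are b_0 = 1, b_1 = 0, b_2 = 1.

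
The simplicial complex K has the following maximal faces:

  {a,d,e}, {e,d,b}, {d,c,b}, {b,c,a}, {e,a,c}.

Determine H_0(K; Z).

Order the vertices as a < b < c < d < e. Listing each simplex with vertices in this order, K has dimension 2 with simplices:

  0-simplices (5): a, b, c, d, e
  1-simplices (10): ab, ac, ad, ae, bc, bd, be, cd, ce, de
  2-simplices (5): abc, ace, ade, bcd, bde

giving chain groups C_0 ≅ Z^5, C_1 ≅ Z^10, C_2 ≅ Z^5.

Boundary ∂_1: C_1 → C_0 sends each edge [p,q] (with p < q) to q − p. For instance
  ∂ac = c − a.
The 5×10 boundary matrix has rank 4 and Smith normal form diag(1,1,1,1).

The boundary map ∂_2: C_2 → C_1 maps a triangle to the signed sum of its edges. For instance
  ∂ade = de − ae + ad,
  ∂bcd = cd − bd + bc.
As a 10×5 matrix over Z this has rank 5, with invariant factors (1,1,1,1,1).

Computing H_k = (kernel of ∂_k) / (image of ∂_{k+1}):

  H_0: rank C_0 − rank ∂_1 = 5 − 4 = 1, and the invariant factors of ∂_1 are all 1, so H_0 ≅ Z.

H_0 = Z.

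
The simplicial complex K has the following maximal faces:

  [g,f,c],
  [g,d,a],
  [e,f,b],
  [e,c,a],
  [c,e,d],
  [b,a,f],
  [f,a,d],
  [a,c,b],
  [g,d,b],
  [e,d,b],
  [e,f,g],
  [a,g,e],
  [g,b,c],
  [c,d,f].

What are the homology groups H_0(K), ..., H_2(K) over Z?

H_0 = Z,  H_1 = Z^2,  H_2 = Z.

Order the vertices as a < b < c < d < e < f < g. Listing each simplex with vertices in this order, K has dimension 2 with simplices:

  0-simplices (7): a, b, c, d, e, f, g
  1-simplices (21): ab, ac, ad, ae, af, ag, bc, bd, be, bf, bg, cd, ce, cf, cg, de, df, dg, ef, eg, fg
  2-simplices (14): abc, abf, ace, adf, adg, aeg, bcg, bde, bdg, bef, cde, cdf, cfg, efg

so the chain groups are C_0 ≅ Z^7, C_1 ≅ Z^21, C_2 ≅ Z^14.

Boundary ∂_1: C_1 → C_0 maps an edge to its endpoints' difference, ∂[p,q] = q − p.
The 7×21 boundary matrix has rank 6 and Smith normal form diag(1,1,1,1,1,1).

∂_2: C_2 → C_1 acts by ∂[p,q,r] = [q,r] − [p,r] + [p,q]. For instance
  ∂bde = de − be + bd,
  ∂adf = df − af + ad.
The resulting 21×14 matrix has rank 13, and its Smith normal form has invariant factors (1,1,1,1,1,1,1,1,1,1,1,1,1).

Reading off H_k = ker ∂_k / im ∂_{k+1}:

  H_0: rank C_0 − rank ∂_1 = 7 − 6 = 1, and the invariant factors of ∂_1 are all 1, so H_0 ≅ Z.
  H_1: rank ker ∂_1 − rank ∂_2 = (21 − 6) − 13 = 2, and the invariant factors of ∂_2 are all 1, so H_1 ≅ Z^2.
  H_2: rank ker ∂_2 − rank ∂_3 = (14 − 13) − 0 = 1, and there is no ∂_3, so H_2 ≅ Z.

(K is a triangulation of the torus T^2.)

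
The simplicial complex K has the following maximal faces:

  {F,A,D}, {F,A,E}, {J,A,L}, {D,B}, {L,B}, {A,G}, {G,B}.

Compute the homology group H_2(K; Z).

Take the total order A < B < D < E < F < G < J < L on the vertex set. Then K (dimension 2) consists of the simplices:

  0-simplices (8): A, B, D, E, F, G, J, L
  1-simplices (12): AD, AE, AF, AG, AJ, AL, BD, BG, BL, DF, EF, JL
  2-simplices (3): ADF, AEF, AJL

giving chain groups C_0 ≅ Z^8, C_1 ≅ Z^12, C_2 ≅ Z^3.

The boundary map ∂_1: C_1 → C_0 sends each edge [p,q] (with p < q) to q − p.
As a 8×12 matrix over Z this has rank 7, with invariant factors (1,1,1,1,1,1,1).

∂_2: C_2 → C_1 sends each 2-simplex [p,q,r] to [q,r] − [p,r] + [p,q]. For instance
  ∂AEF = EF − AF + AE,
  ∂ADF = DF − AF + AD.
As a 12×3 matrix over Z this has rank 3, with invariant factors (1,1,1).

From H_k ≅ ker(∂_k) / im(∂_{k+1}) we obtain:

  H_2: rank ker ∂_2 − rank ∂_3 = (3 − 3) − 0 = 0, and there is no ∂_3, so H_2 ≅ 0.

H_2 ≅ 0.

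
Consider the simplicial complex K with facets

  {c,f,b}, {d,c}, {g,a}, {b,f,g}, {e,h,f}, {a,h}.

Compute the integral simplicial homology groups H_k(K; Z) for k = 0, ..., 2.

H_0 ≅ Z,  H_1 ≅ Z,  H_2 = 0.

Take the total order a < b < c < d < e < f < g < h on the vertex set. Then K (dimension 2) consists of the simplices:

  0-simplices (8): a, b, c, d, e, f, g, h
  1-simplices (11): ag, ah, bc, bf, bg, cd, cf, ef, eh, fg, fh
  2-simplices (3): bcf, bfg, efh

giving chain groups C_0 ≅ Z^8, C_1 ≅ Z^11, C_2 ≅ Z^3.

The boundary map ∂_1: C_1 → C_0 sends each edge [p,q] (with p < q) to q − p.
This gives a 8×11 integer matrix of rank 7; reducing to Smith normal form yields diagonal entries (1,1,1,1,1,1,1).

∂_2: C_2 → C_1 sends each 2-simplex [p,q,r] to [q,r] − [p,r] + [p,q]. For instance
  ∂bcf = cf − bf + bc,
  ∂efh = fh − eh + ef.
As a 11×3 matrix over Z this has rank 3, with invariant factors (1,1,1).

Now H_k = ker ∂_k / im ∂_{k+1}, so:

  H_0: rank C_0 − rank ∂_1 = 8 − 7 = 1, and the invariant factors of ∂_1 are all 1, so H_0 = Z.
  H_1: rank ker ∂_1 − rank ∂_2 = (11 − 7) − 3 = 1, and the invariant factors of ∂_2 are all 1, so H_1 = Z.
  H_2: rank ker ∂_2 − rank ∂_3 = (3 − 3) − 0 = 0, and there is no ∂_3, so H_2 = 0.

As a check, the Euler characteristic is 8 − 11 + 3 = 0, which agrees with 1 − 1 + 0 = 0.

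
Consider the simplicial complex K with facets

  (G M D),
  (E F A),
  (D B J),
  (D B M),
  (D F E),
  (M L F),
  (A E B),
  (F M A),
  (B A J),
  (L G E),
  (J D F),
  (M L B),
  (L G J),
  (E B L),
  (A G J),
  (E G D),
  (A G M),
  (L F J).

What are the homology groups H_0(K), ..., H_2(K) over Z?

Order the vertices as A < B < D < E < F < G < J < L < M. Listing each simplex with vertices in this order, K has dimension 2 with simplices:

  0-simplices (9): A, B, D, E, F, G, J, L, M
  1-simplices (27): AB, AE, AF, AG, AJ, AM, BD, BE, BJ, BL, BM, DE, DF, DG, DJ, DM, EF, EG, EL, FJ, FL, FM, GJ, GL, GM, JL, LM
  2-simplices (18): ABE, ABJ, AEF, AFM, AGJ, AGM, BDJ, BDM, BEL, BLM, DEF, DEG, DFJ, DGM, EGL, FJL, FLM, GJL

giving chain groups C_0 ≅ Z^9, C_1 ≅ Z^27, C_2 ≅ Z^18.

The boundary map ∂_1: C_1 → C_0 maps an edge to its endpoints' difference, ∂[p,q] = q − p.
As a 9×27 matrix over Z this has rank 8, with invariant factors (1,1,1,1,1,1,1,1).

The boundary map ∂_2: C_2 → C_1 sends each 2-simplex [p,q,r] to [q,r] − [p,r] + [p,q]. For instance
  ∂DEF = EF − DF + DE,
  ∂AFM = FM − AM + AF.
The 27×18 boundary matrix has rank 17 and Smith normal form diag(1,1,1,1,1,1,1,1,1,1,1,1,1,1,1,1,1).

Computing H_k = (kernel of ∂_k) / (image of ∂_{k+1}):

  H_0: rank C_0 − rank ∂_1 = 9 − 8 = 1, and the invariant factors of ∂_1 are all 1, so H_0 = Z.
  H_1: rank ker ∂_1 − rank ∂_2 = (27 − 8) − 17 = 2, and the invariant factors of ∂_2 are all 1, so H_1 = Z^2.
  H_2: rank ker ∂_2 − rank ∂_3 = (18 − 17) − 0 = 1, and there is no ∂_3, so H_2 = Z.

H_0 ≅ Z,  H_1 ≅ Z^2,  H_2 ≅ Z.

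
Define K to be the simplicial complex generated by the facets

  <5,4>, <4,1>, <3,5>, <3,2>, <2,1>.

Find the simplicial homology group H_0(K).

H_0 ≅ Z.

We work with the vertex ordering 1 < 2 < 3 < 4 < 5. The simplices of K, each written with vertices in increasing order, are:

  0-simplices (5): [1], [2], [3], [4], [5]
  1-simplices (5): [1,2], [1,4], [2,3], [3,5], [4,5]

so the chain groups are C_0 ≅ Z^5, C_1 ≅ Z^5.

∂_1: C_1 → C_0 maps an edge to its endpoints' difference, ∂[p,q] = q − p.
As a 5×5 matrix over Z this has rank 4, with invariant factors (1,1,1,1).

Computing H_k = (kernel of ∂_k) / (image of ∂_{k+1}):

  H_0: rank C_0 − rank ∂_1 = 5 − 4 = 1, and the invariant factors of ∂_1 are all 1, so H_0 = Z.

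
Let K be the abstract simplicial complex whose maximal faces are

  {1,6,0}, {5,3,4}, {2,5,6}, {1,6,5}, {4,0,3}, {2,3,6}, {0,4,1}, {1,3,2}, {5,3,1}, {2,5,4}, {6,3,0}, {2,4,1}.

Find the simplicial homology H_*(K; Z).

Order the vertices as 0 < 1 < 2 < 3 < 4 < 5 < 6. Listing each simplex with vertices in this order, K has dimension 2 with simplices:

  0-simplices (7): [0], [1], [2], [3], [4], [5], [6]
  1-simplices (18): [0,1], [0,3], [0,4], [0,6], [1,2], [1,3], [1,4], [1,5], [1,6], [2,3], [2,4], [2,5], [2,6], [3,4], [3,5], [3,6], [4,5], [5,6]
  2-simplices (12): [0,1,4], [0,1,6], [0,3,4], [0,3,6], [1,2,3], [1,2,4], [1,3,5], [1,5,6], [2,3,6], [2,4,5], [2,5,6], [3,4,5]

Hence C_0 ≅ Z^7, C_1 ≅ Z^18, C_2 ≅ Z^12.

Boundary ∂_1: C_1 → C_0 maps an edge to its endpoints' difference, ∂[p,q] = q − p.
As a 7×18 matrix over Z this has rank 6, with invariant factors (1,1,1,1,1,1).

Boundary ∂_2: C_2 → C_1 sends each 2-simplex [p,q,r] to [q,r] − [p,r] + [p,q]. For instance
  ∂[0,3,4] = [3,4] − [0,4] + [0,3],
  ∂[2,3,6] = [3,6] − [2,6] + [2,3].
The 18×12 boundary matrix has rank 12 and Smith normal form diag(1,1,1,1,1,1,1,1,1,1,1,2).

Computing H_k = (kernel of ∂_k) / (image of ∂_{k+1}):

  H_0: rank C_0 − rank ∂_1 = 7 − 6 = 1, and the invariant factors of ∂_1 are all 1, so H_0 ≅ Z.
  H_1: rank ker ∂_1 − rank ∂_2 = (18 − 6) − 12 = 0, and ∂_2 has invariant factor 2 > 1, so H_1 ≅ Z/2.
  H_2: rank ker ∂_2 − rank ∂_3 = (12 − 12) − 0 = 0, and there is no ∂_3, so H_2 ≅ 0.

As a check, the Euler characteristic is 7 − 18 + 12 = 1, which agrees with 1 − 0 + 0 = 1.

H_0 = Z,  H_1 = Z/2,  H_2 = 0.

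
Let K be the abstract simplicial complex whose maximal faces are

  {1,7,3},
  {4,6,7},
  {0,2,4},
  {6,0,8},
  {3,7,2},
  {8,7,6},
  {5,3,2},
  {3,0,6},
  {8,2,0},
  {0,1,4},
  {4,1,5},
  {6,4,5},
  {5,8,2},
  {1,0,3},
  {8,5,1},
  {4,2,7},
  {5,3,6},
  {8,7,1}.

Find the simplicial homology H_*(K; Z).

We work with the vertex ordering 0 < 1 < 2 < 3 < 4 < 5 < 6 < 7 < 8. The simplices of K, each written with vertices in increasing order, are:

  0-simplices (9): [0], [1], [2], [3], [4], [5], [6], [7], [8]
  1-simplices (27): (27 of them)
  2-simplices (18): [0,1,3], [0,1,4], [0,2,4], [0,2,8], [0,3,6], [0,6,8], [1,3,7], [1,4,5], [1,5,8], [1,7,8], [2,3,5], [2,3,7], [2,4,7], [2,5,8], [3,5,6], [4,5,6], [4,6,7], [6,7,8]

so the chain groups are C_0 ≅ Z^9, C_1 ≅ Z^27, C_2 ≅ Z^18.

Boundary ∂_1: C_1 → C_0 is given by ∂[p,q] = [q] − [p]. For instance
  ∂[0,4] = [4] − [0].
The 9×27 boundary matrix has rank 8 and Smith normal form diag(1,1,1,1,1,1,1,1).

The boundary map ∂_2: C_2 → C_1 acts by ∂[p,q,r] = [q,r] − [p,r] + [p,q]. For instance
  ∂[4,5,6] = [5,6] − [4,6] + [4,5],
  ∂[0,3,6] = [3,6] − [0,6] + [0,3].
This gives a 27×18 integer matrix of rank 17; reducing to Smith normal form yields diagonal entries (1,1,1,1,1,1,1,1,1,1,1,1,1,1,1,1,1).

From H_k ≅ ker(∂_k) / im(∂_{k+1}) we obtain:

  H_0: rank C_0 − rank ∂_1 = 9 − 8 = 1, and the invariant factors of ∂_1 are all 1, so H_0 = Z.
  H_1: rank ker ∂_1 − rank ∂_2 = (27 − 8) − 17 = 2, and the invariant factors of ∂_2 are all 1, so H_1 = Z^2.
  H_2: rank ker ∂_2 − rank ∂_3 = (18 − 17) − 0 = 1, and there is no ∂_3, so H_2 = Z.

As a check, the Euler characteristic is 9 − 27 + 18 = 0, which agrees with 1 − 2 + 1 = 0.

H_0 = Z,  H_1 = Z^2,  H_2 = Z.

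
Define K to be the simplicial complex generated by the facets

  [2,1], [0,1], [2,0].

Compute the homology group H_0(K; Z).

We work with the vertex ordering 0 < 1 < 2. The simplices of K, each written with vertices in increasing order, are:

  0-simplices (3): [0], [1], [2]
  1-simplices (3): [0,1], [0,2], [1,2]

giving chain groups C_0 ≅ Z^3, C_1 ≅ Z^3.

Boundary ∂_1: C_1 → C_0 maps an edge to its endpoints' difference, ∂[p,q] = q − p.
The resulting 3×3 matrix has rank 2, and its Smith normal form has invariant factors (1,1).

Reading off H_k = ker ∂_k / im ∂_{k+1}:

  H_0: rank C_0 − rank ∂_1 = 3 − 2 = 1, and the invariant factors of ∂_1 are all 1, so H_0 ≅ Z.

H_0 = Z.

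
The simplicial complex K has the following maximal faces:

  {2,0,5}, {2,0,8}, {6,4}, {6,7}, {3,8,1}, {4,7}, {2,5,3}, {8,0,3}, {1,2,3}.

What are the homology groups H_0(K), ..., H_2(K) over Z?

Take the total order 0 < 1 < 2 < 3 < 4 < 5 < 6 < 7 < 8 on the vertex set. Then K (dimension 2) consists of the simplices:

  0-simplices (9): [0], [1], [2], [3], [4], [5], [6], [7], [8]
  1-simplices (15): [0,2], [0,3], [0,5], [0,8], [1,2], [1,3], [1,8], [2,3], [2,5], [2,8], [3,5], [3,8], [4,6], [4,7], [6,7]
  2-simplices (6): [0,2,5], [0,2,8], [0,3,8], [1,2,3], [1,3,8], [2,3,5]

giving chain groups C_0 ≅ Z^9, C_1 ≅ Z^15, C_2 ≅ Z^6.

The boundary map ∂_1: C_1 → C_0 maps an edge to its endpoints' difference, ∂[p,q] = q − p. For instance
  ∂[2,5] = [5] − [2].
As a 9×15 matrix over Z this has rank 7, with invariant factors (1,1,1,1,1,1,1).

The boundary map ∂_2: C_2 → C_1 acts by ∂[p,q,r] = [q,r] − [p,r] + [p,q]. For instance
  ∂[1,2,3] = [2,3] − [1,3] + [1,2],
  ∂[2,3,5] = [3,5] − [2,5] + [2,3].
This gives a 15×6 integer matrix of rank 6; reducing to Smith normal form yields diagonal entries (1,1,1,1,1,1).

Computing H_k = (kernel of ∂_k) / (image of ∂_{k+1}):

  H_0: rank C_0 − rank ∂_1 = 9 − 7 = 2, and the invariant factors of ∂_1 are all 1, so H_0 = Z^2.
  H_1: rank ker ∂_1 − rank ∂_2 = (15 − 7) − 6 = 2, and the invariant factors of ∂_2 are all 1, so H_1 = Z^2.
  H_2: rank ker ∂_2 − rank ∂_3 = (6 − 6) − 0 = 0, and there is no ∂_3, so H_2 = 0.

(K is a triangulation of the disjoint union of the cylinder S^1 x I and the circle S^1.)

H_0 ≅ Z^2,  H_1 ≅ Z^2,  H_2 = 0.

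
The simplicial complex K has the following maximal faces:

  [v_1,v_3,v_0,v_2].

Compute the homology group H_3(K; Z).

Take the total order v_0 < v_1 < v_2 < v_3 on the vertex set. Then K (dimension 3) consists of the simplices:

  0-simplices (4): [v_0], [v_1], [v_2], [v_3]
  1-simplices (6): [v_0,v_1], [v_0,v_2], [v_0,v_3], [v_1,v_2], [v_1,v_3], [v_2,v_3]
  2-simplices (4): [v_0,v_1,v_2], [v_0,v_1,v_3], [v_0,v_2,v_3], [v_1,v_2,v_3]
  3-simplices (1): [v_0,v_1,v_2,v_3]

so the chain groups are C_0 ≅ Z^4, C_1 ≅ Z^6, C_2 ≅ Z^4, C_3 ≅ Z^1.

∂_1: C_1 → C_0 maps an edge to its endpoints' difference, ∂[p,q] = q − p. For instance
  ∂[v_1,v_2] = [v_2] − [v_1].
The resulting 4×6 matrix has rank 3, and its Smith normal form has invariant factors (1,1,1).

The boundary map ∂_2: C_2 → C_1 acts by ∂[p,q,r] = [q,r] − [p,r] + [p,q]. For instance
  ∂[v_0,v_1,v_2] = [v_1,v_2] − [v_0,v_2] + [v_0,v_1],
  ∂[v_0,v_2,v_3] = [v_2,v_3] − [v_0,v_3] + [v_0,v_2].
As a 6×4 matrix over Z this has rank 3, with invariant factors (1,1,1).

The boundary map ∂_3: C_3 → C_2 sends each 3-simplex σ to the alternating sum Σ_i (−1)^i (σ with its i-th vertex removed). For instance
  ∂[v_0,v_1,v_2,v_3] = [v_1,v_2,v_3] − [v_0,v_2,v_3] + [v_0,v_1,v_3] − [v_0,v_1,v_2].
As a 4×1 matrix over Z this has rank 1, with invariant factors (1).

Reading off H_k = ker ∂_k / im ∂_{k+1}:

  H_3: rank ker ∂_3 − rank ∂_4 = (1 − 1) − 0 = 0, and there is no ∂_4, so H_3 ≅ 0.

H_3 = 0.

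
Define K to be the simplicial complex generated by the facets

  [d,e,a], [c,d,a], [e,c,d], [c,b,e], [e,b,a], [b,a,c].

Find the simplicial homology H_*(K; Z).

H_0 ≅ Z,  H_1 = 0,  H_2 ≅ Z.

We work with the vertex ordering a < b < c < d < e. The simplices of K, each written with vertices in increasing order, are:

  0-simplices (5): a, b, c, d, e
  1-simplices (9): ab, ac, ad, ae, bc, be, cd, ce, de
  2-simplices (6): abc, abe, acd, ade, bce, cde

Hence C_0 ≅ Z^5, C_1 ≅ Z^9, C_2 ≅ Z^6.

The boundary map ∂_1: C_1 → C_0 is given by ∂[p,q] = [q] − [p]. For instance
  ∂be = e − b.
The resulting 5×9 matrix has rank 4, and its Smith normal form has invariant factors (1,1,1,1).

∂_2: C_2 → C_1 acts by ∂[p,q,r] = [q,r] − [p,r] + [p,q]. For instance
  ∂bce = ce − be + bc,
  ∂abc = bc − ac + ab.
This gives a 9×6 integer matrix of rank 5; reducing to Smith normal form yields diagonal entries (1,1,1,1,1).

Reading off H_k = ker ∂_k / im ∂_{k+1}:

  H_0: rank C_0 − rank ∂_1 = 5 − 4 = 1, and the invariant factors of ∂_1 are all 1, so H_0 = Z.
  H_1: rank ker ∂_1 − rank ∂_2 = (9 − 4) − 5 = 0, and the invariant factors of ∂_2 are all 1, so H_1 = 0.
  H_2: rank ker ∂_2 − rank ∂_3 = (6 − 5) − 0 = 1, and there is no ∂_3, so H_2 = Z.

As a check, the Euler characteristic is 5 − 9 + 6 = 2, which agrees with 1 − 0 + 1 = 2.
(K is a triangulation of the 2-sphere S^2.)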